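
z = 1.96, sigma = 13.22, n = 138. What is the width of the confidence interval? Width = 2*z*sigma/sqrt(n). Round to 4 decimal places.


width = 2*z*sigma/sqrt(n)
2*z*sigma = 2 * 1.96 * 13.22 = 51.8224
sqrt(138) ≈ 11.747340
width = 51.8224 / 11.747340 ≈ 4.411416

4.4114


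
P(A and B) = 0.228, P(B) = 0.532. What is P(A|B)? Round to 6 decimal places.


P(A|B) = P(A and B) / P(B) = 0.228 / 0.532 = 3/7 ≈ 0.42857143

0.428571


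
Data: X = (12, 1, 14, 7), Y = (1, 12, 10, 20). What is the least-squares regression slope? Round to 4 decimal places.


b = sum((xi-xbar)(yi-ybar)) / sum((xi-xbar)^2)
n = 4, xbar = 34/4 = 8.5, ybar = 43/4 = 10.75
Sxy = sum((xi-xbar)(yi-ybar)) = -61.5
Sxx = sum((xi-xbar)^2) = 101
b = Sxy / Sxx = -123/202 ≈ -0.608911

-0.6089


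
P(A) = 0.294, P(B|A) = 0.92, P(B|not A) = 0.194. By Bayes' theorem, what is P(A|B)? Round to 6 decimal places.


P(A|B) = P(B|A)*P(A) / P(B), P(B) = P(B|A)*P(A) + P(B|not A)*P(not A)
P(B|A)*P(A) = 0.92 * 0.294 = 0.27048
P(B|not A)*P(not A) = 0.194 * 0.706 = 0.136964
P(B) = 0.27048 + 0.136964 = 0.407444
P(A|B) = 0.27048 / 0.407444 ≈ 0.66384583

0.663846


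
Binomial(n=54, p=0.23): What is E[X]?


E[X] = n*p = 54 * 0.23 = 12.42

12.42


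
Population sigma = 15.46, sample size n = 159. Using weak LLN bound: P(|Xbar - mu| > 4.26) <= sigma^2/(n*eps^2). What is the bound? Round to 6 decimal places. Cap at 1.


bound = min(1, sigma^2/(n*eps^2))
sigma^2 = 15.46^2 = 239.0116
n*eps^2 = 159 * 4.26^2 = 159 * 18.1476 = 2885.4684
sigma^2/(n*eps^2) = 239.0116 / 2885.4684 ≈ 0.08283286

0.082833


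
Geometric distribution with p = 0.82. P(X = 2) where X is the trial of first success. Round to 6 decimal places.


P = (1-p)^(k-1) * p
(1-p)^(k-1) = 0.18^1 = 0.18
P = 0.18 * 0.82 = 0.1476

0.147600


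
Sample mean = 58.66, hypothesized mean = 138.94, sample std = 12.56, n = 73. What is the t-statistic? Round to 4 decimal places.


t = (xbar - mu0) / (s/sqrt(n))
xbar - mu0 = 58.66 - 138.94 = -80.28
sqrt(73) ≈ 8.54400375
s/sqrt(n) = 12.56 / 8.54400375 ≈ 1.47003681
t = -80.28 / 1.47003681 ≈ -54.610877

-54.6109


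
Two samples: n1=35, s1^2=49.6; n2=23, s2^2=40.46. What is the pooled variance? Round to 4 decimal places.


sp^2 = ((n1-1)*s1^2 + (n2-1)*s2^2)/(n1+n2-2)
(n1-1)*s1^2 = 34 * 49.6 = 1686.4
(n2-1)*s2^2 = 22 * 40.46 = 890.12
numerator = 1686.4 + 890.12 = 2576.52
n1+n2-2 = 56
sp^2 = 2576.52 / 56 = 64413/1400 ≈ 46.009286

46.0093


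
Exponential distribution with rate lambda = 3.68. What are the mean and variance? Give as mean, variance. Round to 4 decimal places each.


mean = 1/lam, var = 1/lam^2
mean = 1 / 3.68 = 25/92 ≈ 0.271739
lam^2 = 3.68^2 = 13.5424
var = 1 / 13.5424 = 625/8464 ≈ 0.073842

0.2717, 0.0738


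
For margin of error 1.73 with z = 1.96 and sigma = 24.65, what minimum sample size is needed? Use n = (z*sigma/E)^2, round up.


z*sigma/E = 1.96 * 24.65 / 1.73 = 24157/865 ≈ 27.927168
(z*sigma/E)^2 ≈ 779.926692
round up: n = 780

780


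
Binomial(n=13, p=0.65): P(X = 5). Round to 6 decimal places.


P = C(n,k) * p^k * (1-p)^(n-k)
C(13,5) = 1287
p^k = 0.65^5 ≈ 0.1160291
(1-p)^(n-k) = 0.35^8 ≈ 0.0002251875
P = 1287 * 0.1160291 * 0.0002251875 ≈ 0.033627

0.033627


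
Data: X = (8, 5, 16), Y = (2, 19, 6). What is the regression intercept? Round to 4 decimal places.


a = ybar - b*xbar, where b = sum((xi-xbar)(yi-ybar)) / sum((xi-xbar)^2)
n = 3, xbar = 29/3 ≈ 9.666667, ybar = 27/3 = 9
Sxy = sum((xi-xbar)(yi-ybar)) = -54
Sxx = sum((xi-xbar)^2) = 194/3 ≈ 64.666667
b = Sxy / Sxx = -81/97 ≈ -0.835052
a = 9 - (-0.835052) * 9.666667 = 1656/97 ≈ 17.072165

17.0722


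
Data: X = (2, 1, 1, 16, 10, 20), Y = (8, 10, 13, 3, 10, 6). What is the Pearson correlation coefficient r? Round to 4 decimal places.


r = sum((xi-xbar)(yi-ybar)) / sqrt(sum((xi-xbar)^2) * sum((yi-ybar)^2))
n = 6, xbar = 50/6 = 25/3 ≈ 8.333333, ybar = 50/6 = 25/3 ≈ 8.333333
Sxy = sum((xi-xbar)(yi-ybar)) = -329/3 ≈ -109.666667
Sxx = sum((xi-xbar)^2) = 1036/3 ≈ 345.333333
Syy = sum((yi-ybar)^2) = 184/3 ≈ 61.333333
sqrt(Sxx*Syy) ≈ 145.535028
r = Sxy / sqrt(Sxx*Syy) = -109.666667 / 145.535028 ≈ -0.753541

-0.7535


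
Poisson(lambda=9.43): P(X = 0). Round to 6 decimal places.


P = e^(-lam) * lam^k / k!
e^(-9.43) ≈ 0.00008027920
lam^k = 9.43^0 = 1
k! = 0! = 1
P = 0.00008027920 * 1 / 1 ≈ 0.000080

0.000080


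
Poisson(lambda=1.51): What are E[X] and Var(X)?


E[X] = Var(X) = lambda = 1.51

1.51, 1.51


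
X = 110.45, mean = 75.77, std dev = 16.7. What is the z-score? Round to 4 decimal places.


z = (X - mu) / sigma
X - mu = 110.45 - 75.77 = 34.68
z = 34.68 / 16.7 = 1734/835 ≈ 2.076647

2.0766


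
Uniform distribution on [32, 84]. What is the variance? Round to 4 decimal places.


Var = (b-a)^2 / 12
(b-a)^2 = (84 - 32)^2 = 2704
Var = 2704/12 ≈ 225.333333

225.3333


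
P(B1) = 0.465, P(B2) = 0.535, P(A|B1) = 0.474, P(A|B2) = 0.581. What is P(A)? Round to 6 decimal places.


P(A) = P(A|B1)*P(B1) + P(A|B2)*P(B2)
P(A|B1)*P(B1) = 0.474 * 0.465 = 0.22041
P(A|B2)*P(B2) = 0.581 * 0.535 = 0.310835
P(A) = 0.22041 + 0.310835 = 0.531245

0.531245


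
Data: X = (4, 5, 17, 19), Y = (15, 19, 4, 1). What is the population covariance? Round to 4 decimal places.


Cov = (1/n)*sum((xi-xbar)(yi-ybar))
n = 4, xbar = 45/4 = 11.25, ybar = 39/4 = 9.75
sum((xi-xbar)(yi-ybar)) = -196.75
Cov = -196.75 / 4 = -49.1875

-49.1875


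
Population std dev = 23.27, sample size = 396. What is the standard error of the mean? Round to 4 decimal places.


SE = sigma / sqrt(n)
sqrt(396) ≈ 19.899749
SE = 23.27 / 19.899749 ≈ 1.169361

1.1694


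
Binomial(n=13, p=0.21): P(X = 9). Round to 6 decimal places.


P = C(n,k) * p^k * (1-p)^(n-k)
C(13,9) = 715
p^k = 0.21^9 ≈ 0.0000007942800
(1-p)^(n-k) = 0.79^4 ≈ 0.3895008
P = 715 * 0.0000007942800 * 0.3895008 ≈ 0.000221

0.000221


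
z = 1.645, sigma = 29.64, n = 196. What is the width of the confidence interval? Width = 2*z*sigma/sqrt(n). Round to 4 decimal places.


width = 2*z*sigma/sqrt(n)
2*z*sigma = 2 * 1.645 * 29.64 = 97.5156
sqrt(196) = 14
width = 97.5156 / 14 = 6.9654

6.9654


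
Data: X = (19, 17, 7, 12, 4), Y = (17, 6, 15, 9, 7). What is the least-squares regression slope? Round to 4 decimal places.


b = sum((xi-xbar)(yi-ybar)) / sum((xi-xbar)^2)
n = 5, xbar = 59/5 = 11.8, ybar = 54/5 = 10.8
Sxy = sum((xi-xbar)(yi-ybar)) = 28.8
Sxx = sum((xi-xbar)^2) = 162.8
b = Sxy / Sxx = 72/407 ≈ 0.176904

0.1769


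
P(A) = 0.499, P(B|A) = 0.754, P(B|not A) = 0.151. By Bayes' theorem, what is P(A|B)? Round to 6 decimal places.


P(A|B) = P(B|A)*P(A) / P(B), P(B) = P(B|A)*P(A) + P(B|not A)*P(not A)
P(B|A)*P(A) = 0.754 * 0.499 = 0.376246
P(B|not A)*P(not A) = 0.151 * 0.501 = 0.075651
P(B) = 0.376246 + 0.075651 = 0.451897
P(A|B) = 0.376246 / 0.451897 ≈ 0.83259238

0.832592


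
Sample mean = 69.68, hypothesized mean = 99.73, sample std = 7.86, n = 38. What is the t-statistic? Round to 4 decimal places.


t = (xbar - mu0) / (s/sqrt(n))
xbar - mu0 = 69.68 - 99.73 = -30.05
sqrt(38) ≈ 6.16441400
s/sqrt(n) = 7.86 / 6.16441400 ≈ 1.27506037
t = -30.05 / 1.27506037 ≈ -23.567512

-23.5675


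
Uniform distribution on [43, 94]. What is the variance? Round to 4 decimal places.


Var = (b-a)^2 / 12
(b-a)^2 = (94 - 43)^2 = 2601
Var = 2601/12 = 216.75

216.7500


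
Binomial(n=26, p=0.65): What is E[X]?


E[X] = n*p = 26 * 0.65 = 16.9

16.9


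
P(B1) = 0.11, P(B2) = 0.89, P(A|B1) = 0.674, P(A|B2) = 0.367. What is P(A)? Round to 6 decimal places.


P(A) = P(A|B1)*P(B1) + P(A|B2)*P(B2)
P(A|B1)*P(B1) = 0.674 * 0.11 = 0.07414
P(A|B2)*P(B2) = 0.367 * 0.89 = 0.32663
P(A) = 0.07414 + 0.32663 = 0.40077

0.400770


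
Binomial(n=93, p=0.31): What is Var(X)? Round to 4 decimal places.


Var = n*p*(1-p) = 93 * 0.31 * 0.69 = 19.8927

19.8927


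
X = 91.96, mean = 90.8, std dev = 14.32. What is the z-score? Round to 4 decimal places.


z = (X - mu) / sigma
X - mu = 91.96 - 90.8 = 1.16
z = 1.16 / 14.32 = 29/358 ≈ 0.081006

0.0810


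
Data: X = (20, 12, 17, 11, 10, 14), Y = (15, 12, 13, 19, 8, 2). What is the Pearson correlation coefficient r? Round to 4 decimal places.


r = sum((xi-xbar)(yi-ybar)) / sqrt(sum((xi-xbar)^2) * sum((yi-ybar)^2))
n = 6, xbar = 84/6 = 14, ybar = 69/6 = 11.5
Sxy = sum((xi-xbar)(yi-ybar)) = 16
Sxx = sum((xi-xbar)^2) = 74
Syy = sum((yi-ybar)^2) = 173.5
sqrt(Sxx*Syy) ≈ 113.309311
r = Sxy / sqrt(Sxx*Syy) = 16 / 113.309311 ≈ 0.141206

0.1412


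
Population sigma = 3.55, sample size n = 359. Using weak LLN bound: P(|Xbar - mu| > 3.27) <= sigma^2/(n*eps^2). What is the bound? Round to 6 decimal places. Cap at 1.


bound = min(1, sigma^2/(n*eps^2))
sigma^2 = 3.55^2 = 12.6025
n*eps^2 = 359 * 3.27^2 = 359 * 10.6929 = 3838.7511
sigma^2/(n*eps^2) = 12.6025 / 3838.7511 ≈ 0.00328297

0.003283


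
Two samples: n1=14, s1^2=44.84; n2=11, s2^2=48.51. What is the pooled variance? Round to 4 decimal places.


sp^2 = ((n1-1)*s1^2 + (n2-1)*s2^2)/(n1+n2-2)
(n1-1)*s1^2 = 13 * 44.84 = 582.92
(n2-1)*s2^2 = 10 * 48.51 = 485.1
numerator = 582.92 + 485.1 = 1068.02
n1+n2-2 = 23
sp^2 = 1068.02 / 23 = 53401/1150 ≈ 46.435652

46.4357


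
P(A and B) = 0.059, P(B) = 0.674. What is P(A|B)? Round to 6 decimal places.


P(A|B) = P(A and B) / P(B) = 0.059 / 0.674 = 59/674 ≈ 0.08753709

0.087537


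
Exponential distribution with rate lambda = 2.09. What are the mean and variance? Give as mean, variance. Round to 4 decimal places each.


mean = 1/lam, var = 1/lam^2
mean = 1 / 2.09 = 100/209 ≈ 0.478469
lam^2 = 2.09^2 = 4.3681
var = 1 / 4.3681 ≈ 0.228932

0.4785, 0.2289


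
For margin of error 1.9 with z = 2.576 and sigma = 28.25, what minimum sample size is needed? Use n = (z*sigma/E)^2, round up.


z*sigma/E = 2.576 * 28.25 / 1.9 = 18193/475 ≈ 38.301053
(z*sigma/E)^2 ≈ 1466.970633
round up: n = 1467

1467


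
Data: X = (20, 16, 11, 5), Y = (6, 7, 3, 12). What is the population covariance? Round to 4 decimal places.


Cov = (1/n)*sum((xi-xbar)(yi-ybar))
n = 4, xbar = 52/4 = 13, ybar = 28/4 = 7
sum((xi-xbar)(yi-ybar)) = -39
Cov = -39 / 4 = -9.75

-9.7500


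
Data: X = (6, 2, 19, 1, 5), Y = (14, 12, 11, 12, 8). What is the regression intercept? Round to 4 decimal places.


a = ybar - b*xbar, where b = sum((xi-xbar)(yi-ybar)) / sum((xi-xbar)^2)
n = 5, xbar = 33/5 = 6.6, ybar = 57/5 = 11.4
Sxy = sum((xi-xbar)(yi-ybar)) = -7.2
Sxx = sum((xi-xbar)^2) = 209.2
b = Sxy / Sxx = -18/523 ≈ -0.034417
a = 11.4 - (-0.034417) * 6.6 = 6081/523 ≈ 11.627151

11.6272


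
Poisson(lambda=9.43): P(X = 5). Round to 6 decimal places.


P = e^(-lam) * lam^k / k!
e^(-9.43) ≈ 0.00008027920
lam^k = 9.43^5 ≈ 74569.024831
k! = 5! = 120
P = 0.00008027920 * 74569.024831 / 120 ≈ 0.049886

0.049886


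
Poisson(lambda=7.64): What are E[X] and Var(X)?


E[X] = Var(X) = lambda = 7.64

7.64, 7.64


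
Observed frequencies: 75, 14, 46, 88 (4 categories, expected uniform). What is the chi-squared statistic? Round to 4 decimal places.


chi2 = sum((O-E)^2/E), E = total/4
total = 223, E = 223/4 = 55.75
(75 - 55.75)^2 / 55.75 = 370.5625 / 55.75 = 5929/892 ≈ 6.646861
(14 - 55.75)^2 / 55.75 = 1743.0625 / 55.75 = 27889/892 ≈ 31.265695
(46 - 55.75)^2 / 55.75 = 95.0625 / 55.75 = 1521/892 ≈ 1.705157
(88 - 55.75)^2 / 55.75 = 1040.0625 / 55.75 = 16641/892 ≈ 18.655830
chi2 = 12995/223 ≈ 58.273543

58.2735


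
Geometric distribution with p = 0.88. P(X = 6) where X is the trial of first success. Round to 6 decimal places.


P = (1-p)^(k-1) * p
(1-p)^(k-1) = 0.12^5 = 0.0000248832
P = 0.0000248832 * 0.88 ≈ 0.00002189722

0.000022


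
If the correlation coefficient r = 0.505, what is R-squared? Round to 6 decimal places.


R^2 = r^2 = (0.505)^2 = 0.255025

0.255025


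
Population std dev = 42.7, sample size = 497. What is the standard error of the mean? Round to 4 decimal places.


SE = sigma / sqrt(n)
sqrt(497) ≈ 22.293497
SE = 42.7 / 22.293497 ≈ 1.915357

1.9154


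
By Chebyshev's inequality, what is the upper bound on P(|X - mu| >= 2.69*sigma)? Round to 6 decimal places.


P <= 1/k^2
k^2 = 2.69^2 = 7.2361
1/k^2 = 1 / 7.2361 ≈ 0.13819599

0.138196


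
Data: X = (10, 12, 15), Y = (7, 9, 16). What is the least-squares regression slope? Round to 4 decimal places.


b = sum((xi-xbar)(yi-ybar)) / sum((xi-xbar)^2)
n = 3, xbar = 37/3 ≈ 12.333333, ybar = 32/3 ≈ 10.666667
Sxy = sum((xi-xbar)(yi-ybar)) = 70/3 ≈ 23.333333
Sxx = sum((xi-xbar)^2) = 38/3 ≈ 12.666667
b = Sxy / Sxx = 35/19 ≈ 1.842105

1.8421


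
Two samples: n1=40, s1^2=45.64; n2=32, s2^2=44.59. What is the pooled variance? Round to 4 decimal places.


sp^2 = ((n1-1)*s1^2 + (n2-1)*s2^2)/(n1+n2-2)
(n1-1)*s1^2 = 39 * 45.64 = 1779.96
(n2-1)*s2^2 = 31 * 44.59 = 1382.29
numerator = 1779.96 + 1382.29 = 3162.25
n1+n2-2 = 70
sp^2 = 3162.25 / 70 = 45.175

45.1750


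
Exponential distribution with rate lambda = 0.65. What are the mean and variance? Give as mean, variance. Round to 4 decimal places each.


mean = 1/lam, var = 1/lam^2
mean = 1 / 0.65 = 20/13 ≈ 1.538462
lam^2 = 0.65^2 = 0.4225
var = 1 / 0.4225 = 400/169 ≈ 2.366864

1.5385, 2.3669


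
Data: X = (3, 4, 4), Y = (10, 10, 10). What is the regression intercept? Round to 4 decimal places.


a = ybar - b*xbar, where b = sum((xi-xbar)(yi-ybar)) / sum((xi-xbar)^2)
n = 3, xbar = 11/3 ≈ 3.666667, ybar = 30/3 = 10
Sxy = sum((xi-xbar)(yi-ybar)) = 0
Sxx = sum((xi-xbar)^2) = 2/3 ≈ 0.666667
b = Sxy / Sxx = 0
a = 10 - 0 * 3.666667 = 10

10.0000


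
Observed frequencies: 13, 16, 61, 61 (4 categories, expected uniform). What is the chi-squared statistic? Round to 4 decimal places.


chi2 = sum((O-E)^2/E), E = total/4
total = 151, E = 151/4 = 37.75
(13 - 37.75)^2 / 37.75 = 612.5625 / 37.75 = 9801/604 ≈ 16.226821
(16 - 37.75)^2 / 37.75 = 473.0625 / 37.75 = 7569/604 ≈ 12.531457
(61 - 37.75)^2 / 37.75 = 540.5625 / 37.75 = 8649/604 ≈ 14.319536
(61 - 37.75)^2 / 37.75 = 540.5625 / 37.75 = 8649/604 ≈ 14.319536
chi2 = 8667/151 ≈ 57.397351

57.3974


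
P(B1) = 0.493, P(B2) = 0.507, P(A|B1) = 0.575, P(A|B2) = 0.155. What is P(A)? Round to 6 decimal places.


P(A) = P(A|B1)*P(B1) + P(A|B2)*P(B2)
P(A|B1)*P(B1) = 0.575 * 0.493 = 0.283475
P(A|B2)*P(B2) = 0.155 * 0.507 = 0.078585
P(A) = 0.283475 + 0.078585 = 0.36206

0.362060


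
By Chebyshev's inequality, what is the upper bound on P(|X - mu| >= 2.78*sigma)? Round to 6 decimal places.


P <= 1/k^2
k^2 = 2.78^2 = 7.7284
1/k^2 = 1 / 7.7284 ≈ 0.12939289

0.129393


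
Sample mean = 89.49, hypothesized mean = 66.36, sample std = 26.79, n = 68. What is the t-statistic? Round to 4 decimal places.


t = (xbar - mu0) / (s/sqrt(n))
xbar - mu0 = 89.49 - 66.36 = 23.13
sqrt(68) ≈ 8.24621125
s/sqrt(n) = 26.79 / 8.24621125 ≈ 3.24876470
t = 23.13 / 3.24876470 ≈ 7.119629

7.1196


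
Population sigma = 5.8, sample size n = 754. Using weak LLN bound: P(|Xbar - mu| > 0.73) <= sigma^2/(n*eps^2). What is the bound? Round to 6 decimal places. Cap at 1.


bound = min(1, sigma^2/(n*eps^2))
sigma^2 = 5.8^2 = 33.64
n*eps^2 = 754 * 0.73^2 = 754 * 0.5329 = 401.8066
sigma^2/(n*eps^2) = 33.64 / 401.8066 ≈ 0.08372187

0.083722


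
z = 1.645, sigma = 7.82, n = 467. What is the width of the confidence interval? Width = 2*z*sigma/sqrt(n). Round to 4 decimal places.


width = 2*z*sigma/sqrt(n)
2*z*sigma = 2 * 1.645 * 7.82 = 25.7278
sqrt(467) ≈ 21.610183
width = 25.7278 / 21.610183 ≈ 1.190541

1.1905


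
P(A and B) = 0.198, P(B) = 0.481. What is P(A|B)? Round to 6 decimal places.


P(A|B) = P(A and B) / P(B) = 0.198 / 0.481 = 198/481 ≈ 0.41164241

0.411642


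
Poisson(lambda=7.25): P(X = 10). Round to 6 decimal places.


P = e^(-lam) * lam^k / k!
e^(-7.25) ≈ 0.0007101744
lam^k = 7.25^10 ≈ 401217683.124734
k! = 10! = 3628800
P = 0.0007101744 * 401217683.124734 / 3628800 ≈ 0.078520

0.078520


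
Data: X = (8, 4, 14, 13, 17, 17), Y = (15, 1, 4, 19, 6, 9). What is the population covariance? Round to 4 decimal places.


Cov = (1/n)*sum((xi-xbar)(yi-ybar))
n = 6, xbar = 73/6 ≈ 12.166667, ybar = 54/6 = 9
sum((xi-xbar)(yi-ybar)) = 25
Cov = 25 / 6 = 25/6 ≈ 4.166667

4.1667


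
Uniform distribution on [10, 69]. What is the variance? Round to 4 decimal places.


Var = (b-a)^2 / 12
(b-a)^2 = (69 - 10)^2 = 3481
Var = 3481/12 ≈ 290.083333

290.0833


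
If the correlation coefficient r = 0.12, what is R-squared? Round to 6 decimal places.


R^2 = r^2 = (0.12)^2 = 0.0144

0.014400


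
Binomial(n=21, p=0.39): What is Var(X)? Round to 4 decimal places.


Var = n*p*(1-p) = 21 * 0.39 * 0.61 = 4.9959

4.9959


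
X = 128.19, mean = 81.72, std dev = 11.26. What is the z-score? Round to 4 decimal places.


z = (X - mu) / sigma
X - mu = 128.19 - 81.72 = 46.47
z = 46.47 / 11.26 = 4647/1126 ≈ 4.126998

4.1270


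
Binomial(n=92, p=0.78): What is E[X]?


E[X] = n*p = 92 * 0.78 = 71.76

71.76


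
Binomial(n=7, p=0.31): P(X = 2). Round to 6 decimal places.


P = C(n,k) * p^k * (1-p)^(n-k)
C(7,2) = 21
p^k = 0.31^2 = 0.0961
(1-p)^(n-k) = 0.69^5 ≈ 0.1564031
P = 21 * 0.0961 * 0.1564031 ≈ 0.315637

0.315637


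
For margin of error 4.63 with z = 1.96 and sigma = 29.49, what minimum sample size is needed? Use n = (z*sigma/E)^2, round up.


z*sigma/E = 1.96 * 29.49 / 4.63 ≈ 12.483888
(z*sigma/E)^2 ≈ 155.847452
round up: n = 156

156


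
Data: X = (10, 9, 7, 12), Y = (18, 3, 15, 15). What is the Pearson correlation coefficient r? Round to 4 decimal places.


r = sum((xi-xbar)(yi-ybar)) / sqrt(sum((xi-xbar)^2) * sum((yi-ybar)^2))
n = 4, xbar = 38/4 = 9.5, ybar = 51/4 = 12.75
Sxy = sum((xi-xbar)(yi-ybar)) = 7.5
Sxx = sum((xi-xbar)^2) = 13
Syy = sum((yi-ybar)^2) = 132.75
sqrt(Sxx*Syy) ≈ 41.542147
r = Sxy / sqrt(Sxx*Syy) = 7.5 / 41.542147 ≈ 0.180540

0.1805


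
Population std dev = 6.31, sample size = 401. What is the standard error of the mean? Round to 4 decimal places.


SE = sigma / sqrt(n)
sqrt(401) ≈ 20.024984
SE = 6.31 / 20.024984 ≈ 0.315106

0.3151


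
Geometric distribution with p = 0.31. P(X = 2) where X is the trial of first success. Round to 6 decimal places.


P = (1-p)^(k-1) * p
(1-p)^(k-1) = 0.69^1 = 0.69
P = 0.69 * 0.31 = 0.2139

0.213900


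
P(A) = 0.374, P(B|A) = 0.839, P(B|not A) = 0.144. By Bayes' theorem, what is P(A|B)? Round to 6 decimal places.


P(A|B) = P(B|A)*P(A) / P(B), P(B) = P(B|A)*P(A) + P(B|not A)*P(not A)
P(B|A)*P(A) = 0.839 * 0.374 = 0.313786
P(B|not A)*P(not A) = 0.144 * 0.626 = 0.090144
P(B) = 0.313786 + 0.090144 = 0.40393
P(A|B) = 0.313786 / 0.40393 ≈ 0.77683262

0.776833


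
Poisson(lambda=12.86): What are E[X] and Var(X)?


E[X] = Var(X) = lambda = 12.86

12.86, 12.86


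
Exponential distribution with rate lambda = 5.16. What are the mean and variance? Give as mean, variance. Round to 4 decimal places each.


mean = 1/lam, var = 1/lam^2
mean = 1 / 5.16 = 25/129 ≈ 0.193798
lam^2 = 5.16^2 = 26.6256
var = 1 / 26.6256 ≈ 0.037558

0.1938, 0.0376


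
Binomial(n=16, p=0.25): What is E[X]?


E[X] = n*p = 16 * 0.25 = 4

4


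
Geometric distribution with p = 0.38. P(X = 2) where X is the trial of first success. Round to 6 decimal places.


P = (1-p)^(k-1) * p
(1-p)^(k-1) = 0.62^1 = 0.62
P = 0.62 * 0.38 = 0.2356

0.235600


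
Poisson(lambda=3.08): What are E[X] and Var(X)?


E[X] = Var(X) = lambda = 3.08

3.08, 3.08


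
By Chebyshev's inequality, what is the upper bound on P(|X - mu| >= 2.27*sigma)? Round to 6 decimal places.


P <= 1/k^2
k^2 = 2.27^2 = 5.1529
1/k^2 = 1 / 5.1529 ≈ 0.19406548

0.194065


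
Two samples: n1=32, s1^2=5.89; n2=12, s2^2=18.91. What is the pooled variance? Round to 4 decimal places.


sp^2 = ((n1-1)*s1^2 + (n2-1)*s2^2)/(n1+n2-2)
(n1-1)*s1^2 = 31 * 5.89 = 182.59
(n2-1)*s2^2 = 11 * 18.91 = 208.01
numerator = 182.59 + 208.01 = 390.6
n1+n2-2 = 42
sp^2 = 390.6 / 42 = 9.3

9.3000


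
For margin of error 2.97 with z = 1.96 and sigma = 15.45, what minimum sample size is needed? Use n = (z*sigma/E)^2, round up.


z*sigma/E = 1.96 * 15.45 / 2.97 = 5047/495 ≈ 10.195960
(z*sigma/E)^2 ≈ 103.957592
round up: n = 104

104


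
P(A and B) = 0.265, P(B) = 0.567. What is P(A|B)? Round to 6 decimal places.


P(A|B) = P(A and B) / P(B) = 0.265 / 0.567 = 265/567 ≈ 0.46737213

0.467372


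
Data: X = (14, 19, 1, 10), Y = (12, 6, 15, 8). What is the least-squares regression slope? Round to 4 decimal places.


b = sum((xi-xbar)(yi-ybar)) / sum((xi-xbar)^2)
n = 4, xbar = 44/4 = 11, ybar = 41/4 = 10.25
Sxy = sum((xi-xbar)(yi-ybar)) = -74
Sxx = sum((xi-xbar)^2) = 174
b = Sxy / Sxx = -37/87 ≈ -0.425287

-0.4253


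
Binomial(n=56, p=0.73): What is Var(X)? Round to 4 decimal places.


Var = n*p*(1-p) = 56 * 0.73 * 0.27 = 11.0376

11.0376


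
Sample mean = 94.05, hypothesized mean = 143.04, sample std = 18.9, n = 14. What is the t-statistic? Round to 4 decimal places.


t = (xbar - mu0) / (s/sqrt(n))
xbar - mu0 = 94.05 - 143.04 = -48.99
sqrt(14) ≈ 3.74165739
s/sqrt(n) = 18.9 / 3.74165739 ≈ 5.05123747
t = -48.99 / 5.05123747 ≈ -9.698614

-9.6986


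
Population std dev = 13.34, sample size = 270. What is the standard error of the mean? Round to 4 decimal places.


SE = sigma / sqrt(n)
sqrt(270) ≈ 16.431677
SE = 13.34 / 16.431677 ≈ 0.811847

0.8118


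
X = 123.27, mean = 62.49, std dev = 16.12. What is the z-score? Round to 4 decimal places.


z = (X - mu) / sigma
X - mu = 123.27 - 62.49 = 60.78
z = 60.78 / 16.12 = 3039/806 ≈ 3.770471

3.7705


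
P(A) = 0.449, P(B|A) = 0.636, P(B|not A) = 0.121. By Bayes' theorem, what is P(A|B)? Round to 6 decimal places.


P(A|B) = P(B|A)*P(A) / P(B), P(B) = P(B|A)*P(A) + P(B|not A)*P(not A)
P(B|A)*P(A) = 0.636 * 0.449 = 0.285564
P(B|not A)*P(not A) = 0.121 * 0.551 = 0.066671
P(B) = 0.285564 + 0.066671 = 0.352235
P(A|B) = 0.285564 / 0.352235 ≈ 0.81072012

0.810720


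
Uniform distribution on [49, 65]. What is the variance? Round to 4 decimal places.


Var = (b-a)^2 / 12
(b-a)^2 = (65 - 49)^2 = 256
Var = 256/12 ≈ 21.333333

21.3333


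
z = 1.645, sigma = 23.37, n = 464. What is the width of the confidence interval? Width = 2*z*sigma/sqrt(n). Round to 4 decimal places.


width = 2*z*sigma/sqrt(n)
2*z*sigma = 2 * 1.645 * 23.37 = 76.8873
sqrt(464) ≈ 21.540659
width = 76.8873 / 21.540659 ≈ 3.569403

3.5694


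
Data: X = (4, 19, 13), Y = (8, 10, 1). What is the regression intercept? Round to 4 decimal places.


a = ybar - b*xbar, where b = sum((xi-xbar)(yi-ybar)) / sum((xi-xbar)^2)
n = 3, xbar = 36/3 = 12, ybar = 19/3 ≈ 6.333333
Sxy = sum((xi-xbar)(yi-ybar)) = 7
Sxx = sum((xi-xbar)^2) = 114
b = Sxy / Sxx = 7/114 ≈ 0.061404
a = 6.333333 - 0.061404 * 12 = 319/57 ≈ 5.596491

5.5965


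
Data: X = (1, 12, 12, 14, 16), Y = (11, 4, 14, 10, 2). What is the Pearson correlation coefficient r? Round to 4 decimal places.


r = sum((xi-xbar)(yi-ybar)) / sqrt(sum((xi-xbar)^2) * sum((yi-ybar)^2))
n = 5, xbar = 55/5 = 11, ybar = 41/5 = 8.2
Sxy = sum((xi-xbar)(yi-ybar)) = -52
Sxx = sum((xi-xbar)^2) = 136
Syy = sum((yi-ybar)^2) = 100.8
sqrt(Sxx*Syy) ≈ 117.084585
r = Sxy / sqrt(Sxx*Syy) = -52 / 117.084585 ≈ -0.444123

-0.4441


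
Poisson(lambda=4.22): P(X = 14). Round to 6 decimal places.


P = e^(-lam) * lam^k / k!
e^(-4.22) ≈ 0.01469864
lam^k = 4.22^14 ≈ 568033976.495900
k! = 14! = 87178291200
P = 0.01469864 * 568033976.495900 / 87178291200 ≈ 0.000096

0.000096


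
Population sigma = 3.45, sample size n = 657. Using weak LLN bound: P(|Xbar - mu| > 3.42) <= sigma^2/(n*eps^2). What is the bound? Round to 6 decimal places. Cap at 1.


bound = min(1, sigma^2/(n*eps^2))
sigma^2 = 3.45^2 = 11.9025
n*eps^2 = 657 * 3.42^2 = 657 * 11.6964 = 7684.5348
sigma^2/(n*eps^2) = 11.9025 / 7684.5348 ≈ 0.00154889

0.001549


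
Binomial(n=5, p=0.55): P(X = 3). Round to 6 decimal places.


P = C(n,k) * p^k * (1-p)^(n-k)
C(5,3) = 10
p^k = 0.55^3 = 0.166375
(1-p)^(n-k) = 0.45^2 = 0.2025
P = 10 * 0.166375 * 0.2025 ≈ 0.336909

0.336909


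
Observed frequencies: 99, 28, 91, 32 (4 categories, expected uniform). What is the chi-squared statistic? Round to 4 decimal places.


chi2 = sum((O-E)^2/E), E = total/4
total = 250, E = 250/4 = 62.5
(99 - 62.5)^2 / 62.5 = 1332.25 / 62.5 = 21.316
(28 - 62.5)^2 / 62.5 = 1190.25 / 62.5 = 19.044
(91 - 62.5)^2 / 62.5 = 812.25 / 62.5 = 12.996
(32 - 62.5)^2 / 62.5 = 930.25 / 62.5 = 14.884
chi2 = 68.24

68.2400


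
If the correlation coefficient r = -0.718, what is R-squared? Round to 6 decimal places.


R^2 = r^2 = (-0.718)^2 = 0.515524

0.515524


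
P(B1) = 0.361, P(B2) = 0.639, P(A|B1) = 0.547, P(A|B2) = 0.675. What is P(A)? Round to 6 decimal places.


P(A) = P(A|B1)*P(B1) + P(A|B2)*P(B2)
P(A|B1)*P(B1) = 0.547 * 0.361 = 0.197467
P(A|B2)*P(B2) = 0.675 * 0.639 = 0.431325
P(A) = 0.197467 + 0.431325 = 0.628792

0.628792


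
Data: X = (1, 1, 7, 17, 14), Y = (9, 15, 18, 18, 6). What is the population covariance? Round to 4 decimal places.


Cov = (1/n)*sum((xi-xbar)(yi-ybar))
n = 5, xbar = 40/5 = 8, ybar = 66/5 = 13.2
sum((xi-xbar)(yi-ybar)) = 12
Cov = 12 / 5 = 2.4

2.4000


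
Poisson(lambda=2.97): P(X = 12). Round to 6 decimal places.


P = e^(-lam) * lam^k / k!
e^(-2.97) ≈ 0.05130331
lam^k = 2.97^12 ≈ 471061.262610
k! = 12! = 479001600
P = 0.05130331 * 471061.262610 / 479001600 ≈ 0.000050

0.000050


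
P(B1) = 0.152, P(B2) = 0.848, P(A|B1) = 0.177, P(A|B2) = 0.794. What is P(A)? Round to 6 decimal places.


P(A) = P(A|B1)*P(B1) + P(A|B2)*P(B2)
P(A|B1)*P(B1) = 0.177 * 0.152 = 0.026904
P(A|B2)*P(B2) = 0.794 * 0.848 = 0.673312
P(A) = 0.026904 + 0.673312 = 0.700216

0.700216


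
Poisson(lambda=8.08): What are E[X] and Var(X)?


E[X] = Var(X) = lambda = 8.08

8.08, 8.08


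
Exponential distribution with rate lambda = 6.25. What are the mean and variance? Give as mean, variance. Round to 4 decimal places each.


mean = 1/lam, var = 1/lam^2
mean = 1 / 6.25 = 0.16
lam^2 = 6.25^2 = 39.0625
var = 1 / 39.0625 = 0.0256

0.1600, 0.0256


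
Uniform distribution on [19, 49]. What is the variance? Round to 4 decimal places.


Var = (b-a)^2 / 12
(b-a)^2 = (49 - 19)^2 = 900
Var = 900/12 = 75

75.0000


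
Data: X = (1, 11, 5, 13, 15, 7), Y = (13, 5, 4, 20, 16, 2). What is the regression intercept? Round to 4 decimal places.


a = ybar - b*xbar, where b = sum((xi-xbar)(yi-ybar)) / sum((xi-xbar)^2)
n = 6, xbar = 52/6 = 26/3 ≈ 8.666667, ybar = 60/6 = 10
Sxy = sum((xi-xbar)(yi-ybar)) = 82
Sxx = sum((xi-xbar)^2) = 418/3 ≈ 139.333333
b = Sxy / Sxx = 123/209 ≈ 0.588517
a = 10 - 0.588517 * 8.666667 = 1024/209 ≈ 4.899522

4.8995


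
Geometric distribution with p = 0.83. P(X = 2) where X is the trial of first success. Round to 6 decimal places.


P = (1-p)^(k-1) * p
(1-p)^(k-1) = 0.17^1 = 0.17
P = 0.17 * 0.83 = 0.1411

0.141100


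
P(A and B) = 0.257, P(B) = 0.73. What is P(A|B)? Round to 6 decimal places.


P(A|B) = P(A and B) / P(B) = 0.257 / 0.73 = 257/730 ≈ 0.35205479

0.352055


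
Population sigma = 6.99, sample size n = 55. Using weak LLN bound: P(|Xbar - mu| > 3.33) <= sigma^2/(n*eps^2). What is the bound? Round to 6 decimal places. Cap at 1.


bound = min(1, sigma^2/(n*eps^2))
sigma^2 = 6.99^2 = 48.8601
n*eps^2 = 55 * 3.33^2 = 55 * 11.0889 = 609.8895
sigma^2/(n*eps^2) = 48.8601 / 609.8895 ≈ 0.08011304

0.080113


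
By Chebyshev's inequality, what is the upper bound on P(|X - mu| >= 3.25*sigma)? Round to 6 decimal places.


P <= 1/k^2
k^2 = 3.25^2 = 10.5625
1/k^2 = 1 / 10.5625 = 16/169 ≈ 0.09467456

0.094675


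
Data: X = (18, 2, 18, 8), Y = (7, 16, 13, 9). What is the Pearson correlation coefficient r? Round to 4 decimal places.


r = sum((xi-xbar)(yi-ybar)) / sqrt(sum((xi-xbar)^2) * sum((yi-ybar)^2))
n = 4, xbar = 46/4 = 11.5, ybar = 45/4 = 11.25
Sxy = sum((xi-xbar)(yi-ybar)) = -53.5
Sxx = sum((xi-xbar)^2) = 187
Syy = sum((yi-ybar)^2) = 48.75
sqrt(Sxx*Syy) ≈ 95.479055
r = Sxy / sqrt(Sxx*Syy) = -53.5 / 95.479055 ≈ -0.560332

-0.5603


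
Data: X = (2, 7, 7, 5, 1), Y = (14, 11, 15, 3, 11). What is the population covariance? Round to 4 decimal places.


Cov = (1/n)*sum((xi-xbar)(yi-ybar))
n = 5, xbar = 22/5 = 4.4, ybar = 54/5 = 10.8
sum((xi-xbar)(yi-ybar)) = -1.6
Cov = -1.6 / 5 = -0.32

-0.3200


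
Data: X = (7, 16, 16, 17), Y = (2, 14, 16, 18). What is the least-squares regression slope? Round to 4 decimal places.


b = sum((xi-xbar)(yi-ybar)) / sum((xi-xbar)^2)
n = 4, xbar = 56/4 = 14, ybar = 50/4 = 12.5
Sxy = sum((xi-xbar)(yi-ybar)) = 100
Sxx = sum((xi-xbar)^2) = 66
b = Sxy / Sxx = 50/33 ≈ 1.515152

1.5152


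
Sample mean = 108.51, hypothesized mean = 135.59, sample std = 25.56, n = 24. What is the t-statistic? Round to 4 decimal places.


t = (xbar - mu0) / (s/sqrt(n))
xbar - mu0 = 108.51 - 135.59 = -27.08
sqrt(24) ≈ 4.89897949
s/sqrt(n) = 25.56 / 4.89897949 ≈ 5.21741315
t = -27.08 / 5.21741315 ≈ -5.190312

-5.1903


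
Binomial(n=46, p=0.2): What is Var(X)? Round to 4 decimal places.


Var = n*p*(1-p) = 46 * 0.2 * 0.8 = 7.36

7.3600


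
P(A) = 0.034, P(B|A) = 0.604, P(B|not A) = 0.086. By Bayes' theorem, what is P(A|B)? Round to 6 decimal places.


P(A|B) = P(B|A)*P(A) / P(B), P(B) = P(B|A)*P(A) + P(B|not A)*P(not A)
P(B|A)*P(A) = 0.604 * 0.034 = 0.020536
P(B|not A)*P(not A) = 0.086 * 0.966 = 0.083076
P(B) = 0.020536 + 0.083076 = 0.103612
P(A|B) = 0.020536 / 0.103612 ≈ 0.19820098

0.198201


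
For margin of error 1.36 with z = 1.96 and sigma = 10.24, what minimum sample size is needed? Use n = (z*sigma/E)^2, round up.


z*sigma/E = 1.96 * 10.24 / 1.36 = 6272/425 ≈ 14.757647
(z*sigma/E)^2 ≈ 217.788147
round up: n = 218

218


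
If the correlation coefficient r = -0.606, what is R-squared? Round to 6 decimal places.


R^2 = r^2 = (-0.606)^2 = 0.367236

0.367236


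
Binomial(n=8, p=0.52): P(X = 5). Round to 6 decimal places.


P = C(n,k) * p^k * (1-p)^(n-k)
C(8,5) = 56
p^k = 0.52^5 ≈ 0.03802040
(1-p)^(n-k) = 0.48^3 = 0.110592
P = 56 * 0.03802040 * 0.110592 ≈ 0.235466

0.235466


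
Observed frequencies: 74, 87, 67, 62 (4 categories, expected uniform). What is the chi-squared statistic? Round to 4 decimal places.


chi2 = sum((O-E)^2/E), E = total/4
total = 290, E = 290/4 = 72.5
(74 - 72.5)^2 / 72.5 = 2.25 / 72.5 = 9/290 ≈ 0.031034
(87 - 72.5)^2 / 72.5 = 210.25 / 72.5 = 2.9
(67 - 72.5)^2 / 72.5 = 30.25 / 72.5 = 121/290 ≈ 0.417241
(62 - 72.5)^2 / 72.5 = 110.25 / 72.5 = 441/290 ≈ 1.520690
chi2 = 706/145 ≈ 4.868966

4.8690


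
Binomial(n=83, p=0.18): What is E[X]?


E[X] = n*p = 83 * 0.18 = 14.94

14.94


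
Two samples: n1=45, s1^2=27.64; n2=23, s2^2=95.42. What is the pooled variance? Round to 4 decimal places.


sp^2 = ((n1-1)*s1^2 + (n2-1)*s2^2)/(n1+n2-2)
(n1-1)*s1^2 = 44 * 27.64 = 1216.16
(n2-1)*s2^2 = 22 * 95.42 = 2099.24
numerator = 1216.16 + 2099.24 = 3315.4
n1+n2-2 = 66
sp^2 = 3315.4 / 66 = 1507/30 ≈ 50.233333

50.2333


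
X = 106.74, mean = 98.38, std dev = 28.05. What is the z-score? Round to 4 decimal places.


z = (X - mu) / sigma
X - mu = 106.74 - 98.38 = 8.36
z = 8.36 / 28.05 = 76/255 ≈ 0.298039

0.2980


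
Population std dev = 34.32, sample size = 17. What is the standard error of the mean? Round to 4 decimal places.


SE = sigma / sqrt(n)
sqrt(17) ≈ 4.123106
SE = 34.32 / 4.123106 ≈ 8.323823

8.3238


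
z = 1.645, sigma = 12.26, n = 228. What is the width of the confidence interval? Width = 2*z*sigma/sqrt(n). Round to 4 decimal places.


width = 2*z*sigma/sqrt(n)
2*z*sigma = 2 * 1.645 * 12.26 = 40.3354
sqrt(228) ≈ 15.099669
width = 40.3354 / 15.099669 ≈ 2.671277

2.6713


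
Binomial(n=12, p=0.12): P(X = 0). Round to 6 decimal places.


P = C(n,k) * p^k * (1-p)^(n-k)
C(12,0) = 1
p^k = 0.12^0 = 1
(1-p)^(n-k) = 0.88^12 ≈ 0.2156712
P = 1 * 1 * 0.2156712 ≈ 0.215671

0.215671


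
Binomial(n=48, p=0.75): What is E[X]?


E[X] = n*p = 48 * 0.75 = 36

36


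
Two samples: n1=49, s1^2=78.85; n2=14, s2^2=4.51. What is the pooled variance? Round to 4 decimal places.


sp^2 = ((n1-1)*s1^2 + (n2-1)*s2^2)/(n1+n2-2)
(n1-1)*s1^2 = 48 * 78.85 = 3784.8
(n2-1)*s2^2 = 13 * 4.51 = 58.63
numerator = 3784.8 + 58.63 = 3843.43
n1+n2-2 = 61
sp^2 = 3843.43 / 61 = 384343/6100 ≈ 63.007049

63.0070


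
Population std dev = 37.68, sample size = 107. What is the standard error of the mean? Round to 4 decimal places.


SE = sigma / sqrt(n)
sqrt(107) ≈ 10.344080
SE = 37.68 / 10.344080 ≈ 3.642663

3.6427


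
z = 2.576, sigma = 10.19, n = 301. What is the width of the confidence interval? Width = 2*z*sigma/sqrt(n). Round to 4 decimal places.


width = 2*z*sigma/sqrt(n)
2*z*sigma = 2 * 2.576 * 10.19 = 52.49888
sqrt(301) ≈ 17.349352
width = 52.49888 / 17.349352 ≈ 3.025985

3.0260


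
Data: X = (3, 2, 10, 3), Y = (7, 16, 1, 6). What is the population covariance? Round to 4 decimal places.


Cov = (1/n)*sum((xi-xbar)(yi-ybar))
n = 4, xbar = 18/4 = 4.5, ybar = 30/4 = 7.5
sum((xi-xbar)(yi-ybar)) = -54
Cov = -54 / 4 = -13.5

-13.5000


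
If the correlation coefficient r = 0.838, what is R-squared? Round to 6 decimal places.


R^2 = r^2 = (0.838)^2 = 0.702244

0.702244


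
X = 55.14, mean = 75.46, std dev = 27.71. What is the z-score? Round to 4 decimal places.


z = (X - mu) / sigma
X - mu = 55.14 - 75.46 = -20.32
z = -20.32 / 27.71 = -2032/2771 ≈ -0.733309

-0.7333


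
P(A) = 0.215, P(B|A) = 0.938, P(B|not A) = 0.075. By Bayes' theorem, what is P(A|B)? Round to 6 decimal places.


P(A|B) = P(B|A)*P(A) / P(B), P(B) = P(B|A)*P(A) + P(B|not A)*P(not A)
P(B|A)*P(A) = 0.938 * 0.215 = 0.20167
P(B|not A)*P(not A) = 0.075 * 0.785 = 0.058875
P(B) = 0.20167 + 0.058875 = 0.260545
P(A|B) = 0.20167 / 0.260545 ≈ 0.77403136

0.774031


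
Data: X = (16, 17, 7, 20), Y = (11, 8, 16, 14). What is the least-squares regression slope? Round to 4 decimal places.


b = sum((xi-xbar)(yi-ybar)) / sum((xi-xbar)^2)
n = 4, xbar = 60/4 = 15, ybar = 49/4 = 12.25
Sxy = sum((xi-xbar)(yi-ybar)) = -31
Sxx = sum((xi-xbar)^2) = 94
b = Sxy / Sxx = -31/94 ≈ -0.329787

-0.3298


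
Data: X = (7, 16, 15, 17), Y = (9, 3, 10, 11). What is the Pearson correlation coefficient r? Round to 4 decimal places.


r = sum((xi-xbar)(yi-ybar)) / sqrt(sum((xi-xbar)^2) * sum((yi-ybar)^2))
n = 4, xbar = 55/4 = 13.75, ybar = 33/4 = 8.25
Sxy = sum((xi-xbar)(yi-ybar)) = -5.75
Sxx = sum((xi-xbar)^2) = 62.75
Syy = sum((yi-ybar)^2) = 38.75
sqrt(Sxx*Syy) ≈ 49.310876
r = Sxy / sqrt(Sxx*Syy) = -5.75 / 49.310876 ≈ -0.116607

-0.1166


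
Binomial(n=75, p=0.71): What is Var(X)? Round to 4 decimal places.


Var = n*p*(1-p) = 75 * 0.71 * 0.29 = 15.4425

15.4425


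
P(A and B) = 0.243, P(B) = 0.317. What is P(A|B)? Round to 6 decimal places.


P(A|B) = P(A and B) / P(B) = 0.243 / 0.317 = 243/317 ≈ 0.76656151

0.766562


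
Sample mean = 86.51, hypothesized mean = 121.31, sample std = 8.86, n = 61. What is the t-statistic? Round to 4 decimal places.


t = (xbar - mu0) / (s/sqrt(n))
xbar - mu0 = 86.51 - 121.31 = -34.8
sqrt(61) ≈ 7.81024968
s/sqrt(n) = 8.86 / 7.81024968 ≈ 1.13440676
t = -34.8 / 1.13440676 ≈ -30.676827

-30.6768


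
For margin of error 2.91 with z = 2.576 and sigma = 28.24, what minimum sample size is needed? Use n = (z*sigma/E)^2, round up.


z*sigma/E = 2.576 * 28.24 / 2.91 ≈ 24.998708
(z*sigma/E)^2 ≈ 624.935397
round up: n = 625

625


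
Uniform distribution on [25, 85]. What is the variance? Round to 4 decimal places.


Var = (b-a)^2 / 12
(b-a)^2 = (85 - 25)^2 = 3600
Var = 3600/12 = 300

300.0000


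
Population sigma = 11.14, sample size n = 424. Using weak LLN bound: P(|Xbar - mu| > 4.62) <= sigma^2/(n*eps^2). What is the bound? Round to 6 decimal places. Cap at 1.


bound = min(1, sigma^2/(n*eps^2))
sigma^2 = 11.14^2 = 124.0996
n*eps^2 = 424 * 4.62^2 = 424 * 21.3444 = 9050.0256
sigma^2/(n*eps^2) = 124.0996 / 9050.0256 ≈ 0.01371262

0.013713


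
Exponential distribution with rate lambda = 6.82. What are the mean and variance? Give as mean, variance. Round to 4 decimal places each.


mean = 1/lam, var = 1/lam^2
mean = 1 / 6.82 = 50/341 ≈ 0.146628
lam^2 = 6.82^2 = 46.5124
var = 1 / 46.5124 ≈ 0.021500

0.1466, 0.0215


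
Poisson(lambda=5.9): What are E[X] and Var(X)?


E[X] = Var(X) = lambda = 5.9

5.9, 5.9


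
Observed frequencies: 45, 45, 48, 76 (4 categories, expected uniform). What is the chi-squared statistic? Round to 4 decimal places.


chi2 = sum((O-E)^2/E), E = total/4
total = 214, E = 214/4 = 53.5
(45 - 53.5)^2 / 53.5 = 72.25 / 53.5 = 289/214 ≈ 1.350467
(45 - 53.5)^2 / 53.5 = 72.25 / 53.5 = 289/214 ≈ 1.350467
(48 - 53.5)^2 / 53.5 = 30.25 / 53.5 = 121/214 ≈ 0.565421
(76 - 53.5)^2 / 53.5 = 506.25 / 53.5 = 2025/214 ≈ 9.462617
chi2 = 1362/107 ≈ 12.728972

12.7290


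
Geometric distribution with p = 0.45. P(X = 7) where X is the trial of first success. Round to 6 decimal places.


P = (1-p)^(k-1) * p
(1-p)^(k-1) = 0.55^6 ≈ 0.02768064
P = 0.02768064 * 0.45 ≈ 0.01245629

0.012456


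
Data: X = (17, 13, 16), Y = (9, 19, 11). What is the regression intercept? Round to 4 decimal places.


a = ybar - b*xbar, where b = sum((xi-xbar)(yi-ybar)) / sum((xi-xbar)^2)
n = 3, xbar = 46/3 ≈ 15.333333, ybar = 39/3 = 13
Sxy = sum((xi-xbar)(yi-ybar)) = -22
Sxx = sum((xi-xbar)^2) = 26/3 ≈ 8.666667
b = Sxy / Sxx = -33/13 ≈ -2.538462
a = 13 - (-2.538462) * 15.333333 = 675/13 ≈ 51.923077

51.9231


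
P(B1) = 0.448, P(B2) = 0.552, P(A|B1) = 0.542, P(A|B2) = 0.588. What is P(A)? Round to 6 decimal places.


P(A) = P(A|B1)*P(B1) + P(A|B2)*P(B2)
P(A|B1)*P(B1) = 0.542 * 0.448 = 0.242816
P(A|B2)*P(B2) = 0.588 * 0.552 = 0.324576
P(A) = 0.242816 + 0.324576 = 0.567392

0.567392


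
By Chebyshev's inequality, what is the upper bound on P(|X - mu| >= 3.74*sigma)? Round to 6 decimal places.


P <= 1/k^2
k^2 = 3.74^2 = 13.9876
1/k^2 = 1 / 13.9876 ≈ 0.07149189

0.071492


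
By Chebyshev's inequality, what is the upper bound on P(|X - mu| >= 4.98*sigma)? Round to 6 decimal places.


P <= 1/k^2
k^2 = 4.98^2 = 24.8004
1/k^2 = 1 / 24.8004 ≈ 0.04032193

0.040322


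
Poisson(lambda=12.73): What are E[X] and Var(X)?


E[X] = Var(X) = lambda = 12.73

12.73, 12.73


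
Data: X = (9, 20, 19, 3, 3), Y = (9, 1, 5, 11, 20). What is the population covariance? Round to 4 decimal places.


Cov = (1/n)*sum((xi-xbar)(yi-ybar))
n = 5, xbar = 54/5 = 10.8, ybar = 46/5 = 9.2
sum((xi-xbar)(yi-ybar)) = -207.8
Cov = -207.8 / 5 = -41.56

-41.5600


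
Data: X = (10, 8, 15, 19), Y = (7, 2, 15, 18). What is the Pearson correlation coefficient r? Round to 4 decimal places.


r = sum((xi-xbar)(yi-ybar)) / sqrt(sum((xi-xbar)^2) * sum((yi-ybar)^2))
n = 4, xbar = 52/4 = 13, ybar = 42/4 = 10.5
Sxy = sum((xi-xbar)(yi-ybar)) = 107
Sxx = sum((xi-xbar)^2) = 74
Syy = sum((yi-ybar)^2) = 161
sqrt(Sxx*Syy) ≈ 109.151271
r = Sxy / sqrt(Sxx*Syy) = 107 / 109.151271 ≈ 0.980291

0.9803


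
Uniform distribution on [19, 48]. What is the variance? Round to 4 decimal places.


Var = (b-a)^2 / 12
(b-a)^2 = (48 - 19)^2 = 841
Var = 841/12 ≈ 70.083333

70.0833


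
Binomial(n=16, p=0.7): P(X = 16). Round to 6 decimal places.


P = C(n,k) * p^k * (1-p)^(n-k)
C(16,16) = 1
p^k = 0.7^16 ≈ 0.003323293
(1-p)^(n-k) = 0.3^0 = 1
P = 1 * 0.003323293 * 1 ≈ 0.003323

0.003323


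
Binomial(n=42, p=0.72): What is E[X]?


E[X] = n*p = 42 * 0.72 = 30.24

30.24


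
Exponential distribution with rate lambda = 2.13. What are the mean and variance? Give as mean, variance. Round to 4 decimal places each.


mean = 1/lam, var = 1/lam^2
mean = 1 / 2.13 = 100/213 ≈ 0.469484
lam^2 = 2.13^2 = 4.5369
var = 1 / 4.5369 ≈ 0.220415

0.4695, 0.2204
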